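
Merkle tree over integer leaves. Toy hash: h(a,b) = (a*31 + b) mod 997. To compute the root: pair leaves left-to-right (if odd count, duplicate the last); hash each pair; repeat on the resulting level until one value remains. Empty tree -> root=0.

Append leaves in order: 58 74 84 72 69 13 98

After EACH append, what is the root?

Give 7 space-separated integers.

After append 58 (leaves=[58]):
  L0: [58]
  root=58
After append 74 (leaves=[58, 74]):
  L0: [58, 74]
  L1: h(58,74)=(58*31+74)%997=875 -> [875]
  root=875
After append 84 (leaves=[58, 74, 84]):
  L0: [58, 74, 84]
  L1: h(58,74)=(58*31+74)%997=875 h(84,84)=(84*31+84)%997=694 -> [875, 694]
  L2: h(875,694)=(875*31+694)%997=900 -> [900]
  root=900
After append 72 (leaves=[58, 74, 84, 72]):
  L0: [58, 74, 84, 72]
  L1: h(58,74)=(58*31+74)%997=875 h(84,72)=(84*31+72)%997=682 -> [875, 682]
  L2: h(875,682)=(875*31+682)%997=888 -> [888]
  root=888
After append 69 (leaves=[58, 74, 84, 72, 69]):
  L0: [58, 74, 84, 72, 69]
  L1: h(58,74)=(58*31+74)%997=875 h(84,72)=(84*31+72)%997=682 h(69,69)=(69*31+69)%997=214 -> [875, 682, 214]
  L2: h(875,682)=(875*31+682)%997=888 h(214,214)=(214*31+214)%997=866 -> [888, 866]
  L3: h(888,866)=(888*31+866)%997=478 -> [478]
  root=478
After append 13 (leaves=[58, 74, 84, 72, 69, 13]):
  L0: [58, 74, 84, 72, 69, 13]
  L1: h(58,74)=(58*31+74)%997=875 h(84,72)=(84*31+72)%997=682 h(69,13)=(69*31+13)%997=158 -> [875, 682, 158]
  L2: h(875,682)=(875*31+682)%997=888 h(158,158)=(158*31+158)%997=71 -> [888, 71]
  L3: h(888,71)=(888*31+71)%997=680 -> [680]
  root=680
After append 98 (leaves=[58, 74, 84, 72, 69, 13, 98]):
  L0: [58, 74, 84, 72, 69, 13, 98]
  L1: h(58,74)=(58*31+74)%997=875 h(84,72)=(84*31+72)%997=682 h(69,13)=(69*31+13)%997=158 h(98,98)=(98*31+98)%997=145 -> [875, 682, 158, 145]
  L2: h(875,682)=(875*31+682)%997=888 h(158,145)=(158*31+145)%997=58 -> [888, 58]
  L3: h(888,58)=(888*31+58)%997=667 -> [667]
  root=667

Answer: 58 875 900 888 478 680 667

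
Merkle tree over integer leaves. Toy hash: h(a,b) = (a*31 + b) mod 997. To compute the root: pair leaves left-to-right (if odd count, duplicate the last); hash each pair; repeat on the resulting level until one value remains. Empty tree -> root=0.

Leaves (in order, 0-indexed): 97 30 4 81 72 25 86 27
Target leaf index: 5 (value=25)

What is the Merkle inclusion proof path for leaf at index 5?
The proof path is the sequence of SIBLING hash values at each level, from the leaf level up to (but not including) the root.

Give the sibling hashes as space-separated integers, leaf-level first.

L0 (leaves): [97, 30, 4, 81, 72, 25, 86, 27], target index=5
L1: h(97,30)=(97*31+30)%997=46 [pair 0] h(4,81)=(4*31+81)%997=205 [pair 1] h(72,25)=(72*31+25)%997=263 [pair 2] h(86,27)=(86*31+27)%997=699 [pair 3] -> [46, 205, 263, 699]
  Sibling for proof at L0: 72
L2: h(46,205)=(46*31+205)%997=634 [pair 0] h(263,699)=(263*31+699)%997=876 [pair 1] -> [634, 876]
  Sibling for proof at L1: 699
L3: h(634,876)=(634*31+876)%997=590 [pair 0] -> [590]
  Sibling for proof at L2: 634
Root: 590
Proof path (sibling hashes from leaf to root): [72, 699, 634]

Answer: 72 699 634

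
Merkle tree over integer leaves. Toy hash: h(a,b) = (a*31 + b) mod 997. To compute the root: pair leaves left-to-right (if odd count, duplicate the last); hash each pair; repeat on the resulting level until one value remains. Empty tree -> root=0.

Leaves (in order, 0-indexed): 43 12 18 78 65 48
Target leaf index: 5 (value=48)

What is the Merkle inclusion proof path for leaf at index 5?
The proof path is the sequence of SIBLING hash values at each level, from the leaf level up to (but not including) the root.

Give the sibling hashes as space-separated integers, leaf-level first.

L0 (leaves): [43, 12, 18, 78, 65, 48], target index=5
L1: h(43,12)=(43*31+12)%997=348 [pair 0] h(18,78)=(18*31+78)%997=636 [pair 1] h(65,48)=(65*31+48)%997=69 [pair 2] -> [348, 636, 69]
  Sibling for proof at L0: 65
L2: h(348,636)=(348*31+636)%997=457 [pair 0] h(69,69)=(69*31+69)%997=214 [pair 1] -> [457, 214]
  Sibling for proof at L1: 69
L3: h(457,214)=(457*31+214)%997=423 [pair 0] -> [423]
  Sibling for proof at L2: 457
Root: 423
Proof path (sibling hashes from leaf to root): [65, 69, 457]

Answer: 65 69 457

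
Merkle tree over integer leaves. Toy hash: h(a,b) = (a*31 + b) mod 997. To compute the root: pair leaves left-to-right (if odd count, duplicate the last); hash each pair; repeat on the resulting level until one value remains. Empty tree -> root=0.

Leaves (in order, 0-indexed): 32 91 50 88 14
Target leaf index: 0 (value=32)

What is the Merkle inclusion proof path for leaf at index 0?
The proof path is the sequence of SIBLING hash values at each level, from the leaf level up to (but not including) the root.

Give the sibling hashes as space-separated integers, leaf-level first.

Answer: 91 641 378

Derivation:
L0 (leaves): [32, 91, 50, 88, 14], target index=0
L1: h(32,91)=(32*31+91)%997=86 [pair 0] h(50,88)=(50*31+88)%997=641 [pair 1] h(14,14)=(14*31+14)%997=448 [pair 2] -> [86, 641, 448]
  Sibling for proof at L0: 91
L2: h(86,641)=(86*31+641)%997=316 [pair 0] h(448,448)=(448*31+448)%997=378 [pair 1] -> [316, 378]
  Sibling for proof at L1: 641
L3: h(316,378)=(316*31+378)%997=204 [pair 0] -> [204]
  Sibling for proof at L2: 378
Root: 204
Proof path (sibling hashes from leaf to root): [91, 641, 378]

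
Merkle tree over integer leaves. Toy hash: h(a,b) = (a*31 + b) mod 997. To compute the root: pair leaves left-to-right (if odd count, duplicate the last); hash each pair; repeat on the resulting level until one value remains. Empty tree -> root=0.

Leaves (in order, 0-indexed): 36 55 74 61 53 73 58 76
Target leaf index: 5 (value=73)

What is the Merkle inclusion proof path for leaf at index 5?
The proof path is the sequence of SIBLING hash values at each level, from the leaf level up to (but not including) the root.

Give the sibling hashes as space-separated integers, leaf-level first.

L0 (leaves): [36, 55, 74, 61, 53, 73, 58, 76], target index=5
L1: h(36,55)=(36*31+55)%997=174 [pair 0] h(74,61)=(74*31+61)%997=361 [pair 1] h(53,73)=(53*31+73)%997=719 [pair 2] h(58,76)=(58*31+76)%997=877 [pair 3] -> [174, 361, 719, 877]
  Sibling for proof at L0: 53
L2: h(174,361)=(174*31+361)%997=770 [pair 0] h(719,877)=(719*31+877)%997=235 [pair 1] -> [770, 235]
  Sibling for proof at L1: 877
L3: h(770,235)=(770*31+235)%997=177 [pair 0] -> [177]
  Sibling for proof at L2: 770
Root: 177
Proof path (sibling hashes from leaf to root): [53, 877, 770]

Answer: 53 877 770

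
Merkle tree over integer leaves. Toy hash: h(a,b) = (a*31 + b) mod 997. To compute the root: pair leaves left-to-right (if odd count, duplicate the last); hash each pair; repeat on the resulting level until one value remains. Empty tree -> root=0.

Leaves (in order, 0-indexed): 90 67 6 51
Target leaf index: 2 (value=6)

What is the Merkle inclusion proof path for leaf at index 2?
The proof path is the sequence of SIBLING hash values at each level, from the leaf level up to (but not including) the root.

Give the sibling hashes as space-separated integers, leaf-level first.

Answer: 51 863

Derivation:
L0 (leaves): [90, 67, 6, 51], target index=2
L1: h(90,67)=(90*31+67)%997=863 [pair 0] h(6,51)=(6*31+51)%997=237 [pair 1] -> [863, 237]
  Sibling for proof at L0: 51
L2: h(863,237)=(863*31+237)%997=71 [pair 0] -> [71]
  Sibling for proof at L1: 863
Root: 71
Proof path (sibling hashes from leaf to root): [51, 863]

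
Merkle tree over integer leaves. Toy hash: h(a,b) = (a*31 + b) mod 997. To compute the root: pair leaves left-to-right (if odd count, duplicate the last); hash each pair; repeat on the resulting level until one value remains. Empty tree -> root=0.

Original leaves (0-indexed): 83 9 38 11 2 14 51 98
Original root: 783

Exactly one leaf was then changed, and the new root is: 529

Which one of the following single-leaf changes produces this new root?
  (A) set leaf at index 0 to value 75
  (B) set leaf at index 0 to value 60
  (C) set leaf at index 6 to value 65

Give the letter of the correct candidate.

Original leaves: [83, 9, 38, 11, 2, 14, 51, 98]
Target new root: 529
Try each candidate change and compute the resulting root:
Candidate A: set leaf[0] = 75 -> leaves = [75, 9, 38, 11, 2, 14, 51, 98]
  L0: [75, 9, 38, 11, 2, 14, 51, 98]
  L1: h(75,9)=(75*31+9)%997=340 h(38,11)=(38*31+11)%997=192 h(2,14)=(2*31+14)%997=76 h(51,98)=(51*31+98)%997=682 -> [340, 192, 76, 682]
  L2: h(340,192)=(340*31+192)%997=762 h(76,682)=(76*31+682)%997=47 -> [762, 47]
  L3: h(762,47)=(762*31+47)%997=738 -> [738]
  root = 738 != target 529
Candidate B: set leaf[0] = 60 -> leaves = [60, 9, 38, 11, 2, 14, 51, 98]
  L0: [60, 9, 38, 11, 2, 14, 51, 98]
  L1: h(60,9)=(60*31+9)%997=872 h(38,11)=(38*31+11)%997=192 h(2,14)=(2*31+14)%997=76 h(51,98)=(51*31+98)%997=682 -> [872, 192, 76, 682]
  L2: h(872,192)=(872*31+192)%997=305 h(76,682)=(76*31+682)%997=47 -> [305, 47]
  L3: h(305,47)=(305*31+47)%997=529 -> [529]
  root = 529 == target 529  ** MATCH **
Candidate C: set leaf[6] = 65 -> leaves = [83, 9, 38, 11, 2, 14, 65, 98]
  L0: [83, 9, 38, 11, 2, 14, 65, 98]
  L1: h(83,9)=(83*31+9)%997=588 h(38,11)=(38*31+11)%997=192 h(2,14)=(2*31+14)%997=76 h(65,98)=(65*31+98)%997=119 -> [588, 192, 76, 119]
  L2: h(588,192)=(588*31+192)%997=474 h(76,119)=(76*31+119)%997=481 -> [474, 481]
  L3: h(474,481)=(474*31+481)%997=220 -> [220]
  root = 220 != target 529
Candidate B produces the target root.

Answer: B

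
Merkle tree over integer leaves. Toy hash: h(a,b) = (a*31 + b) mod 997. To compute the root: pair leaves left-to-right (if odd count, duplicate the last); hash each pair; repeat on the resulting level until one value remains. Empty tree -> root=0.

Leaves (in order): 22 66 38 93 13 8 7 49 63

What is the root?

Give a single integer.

Answer: 850

Derivation:
L0: [22, 66, 38, 93, 13, 8, 7, 49, 63]
L1: h(22,66)=(22*31+66)%997=748 h(38,93)=(38*31+93)%997=274 h(13,8)=(13*31+8)%997=411 h(7,49)=(7*31+49)%997=266 h(63,63)=(63*31+63)%997=22 -> [748, 274, 411, 266, 22]
L2: h(748,274)=(748*31+274)%997=531 h(411,266)=(411*31+266)%997=46 h(22,22)=(22*31+22)%997=704 -> [531, 46, 704]
L3: h(531,46)=(531*31+46)%997=555 h(704,704)=(704*31+704)%997=594 -> [555, 594]
L4: h(555,594)=(555*31+594)%997=850 -> [850]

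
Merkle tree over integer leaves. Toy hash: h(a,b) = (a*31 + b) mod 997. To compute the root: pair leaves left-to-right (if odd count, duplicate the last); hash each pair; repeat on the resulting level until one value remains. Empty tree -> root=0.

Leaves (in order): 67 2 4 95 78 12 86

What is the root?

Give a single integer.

Answer: 57

Derivation:
L0: [67, 2, 4, 95, 78, 12, 86]
L1: h(67,2)=(67*31+2)%997=85 h(4,95)=(4*31+95)%997=219 h(78,12)=(78*31+12)%997=436 h(86,86)=(86*31+86)%997=758 -> [85, 219, 436, 758]
L2: h(85,219)=(85*31+219)%997=860 h(436,758)=(436*31+758)%997=316 -> [860, 316]
L3: h(860,316)=(860*31+316)%997=57 -> [57]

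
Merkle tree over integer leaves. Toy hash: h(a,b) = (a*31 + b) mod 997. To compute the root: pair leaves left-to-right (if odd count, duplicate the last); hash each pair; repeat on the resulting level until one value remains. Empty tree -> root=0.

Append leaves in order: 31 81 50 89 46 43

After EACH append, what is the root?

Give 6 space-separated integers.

Answer: 31 45 4 43 581 485

Derivation:
After append 31 (leaves=[31]):
  L0: [31]
  root=31
After append 81 (leaves=[31, 81]):
  L0: [31, 81]
  L1: h(31,81)=(31*31+81)%997=45 -> [45]
  root=45
After append 50 (leaves=[31, 81, 50]):
  L0: [31, 81, 50]
  L1: h(31,81)=(31*31+81)%997=45 h(50,50)=(50*31+50)%997=603 -> [45, 603]
  L2: h(45,603)=(45*31+603)%997=4 -> [4]
  root=4
After append 89 (leaves=[31, 81, 50, 89]):
  L0: [31, 81, 50, 89]
  L1: h(31,81)=(31*31+81)%997=45 h(50,89)=(50*31+89)%997=642 -> [45, 642]
  L2: h(45,642)=(45*31+642)%997=43 -> [43]
  root=43
After append 46 (leaves=[31, 81, 50, 89, 46]):
  L0: [31, 81, 50, 89, 46]
  L1: h(31,81)=(31*31+81)%997=45 h(50,89)=(50*31+89)%997=642 h(46,46)=(46*31+46)%997=475 -> [45, 642, 475]
  L2: h(45,642)=(45*31+642)%997=43 h(475,475)=(475*31+475)%997=245 -> [43, 245]
  L3: h(43,245)=(43*31+245)%997=581 -> [581]
  root=581
After append 43 (leaves=[31, 81, 50, 89, 46, 43]):
  L0: [31, 81, 50, 89, 46, 43]
  L1: h(31,81)=(31*31+81)%997=45 h(50,89)=(50*31+89)%997=642 h(46,43)=(46*31+43)%997=472 -> [45, 642, 472]
  L2: h(45,642)=(45*31+642)%997=43 h(472,472)=(472*31+472)%997=149 -> [43, 149]
  L3: h(43,149)=(43*31+149)%997=485 -> [485]
  root=485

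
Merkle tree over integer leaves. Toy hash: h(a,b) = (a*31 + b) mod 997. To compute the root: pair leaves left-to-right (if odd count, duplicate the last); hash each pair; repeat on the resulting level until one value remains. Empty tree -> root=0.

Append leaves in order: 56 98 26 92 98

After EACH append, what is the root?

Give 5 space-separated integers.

Answer: 56 837 857 923 352

Derivation:
After append 56 (leaves=[56]):
  L0: [56]
  root=56
After append 98 (leaves=[56, 98]):
  L0: [56, 98]
  L1: h(56,98)=(56*31+98)%997=837 -> [837]
  root=837
After append 26 (leaves=[56, 98, 26]):
  L0: [56, 98, 26]
  L1: h(56,98)=(56*31+98)%997=837 h(26,26)=(26*31+26)%997=832 -> [837, 832]
  L2: h(837,832)=(837*31+832)%997=857 -> [857]
  root=857
After append 92 (leaves=[56, 98, 26, 92]):
  L0: [56, 98, 26, 92]
  L1: h(56,98)=(56*31+98)%997=837 h(26,92)=(26*31+92)%997=898 -> [837, 898]
  L2: h(837,898)=(837*31+898)%997=923 -> [923]
  root=923
After append 98 (leaves=[56, 98, 26, 92, 98]):
  L0: [56, 98, 26, 92, 98]
  L1: h(56,98)=(56*31+98)%997=837 h(26,92)=(26*31+92)%997=898 h(98,98)=(98*31+98)%997=145 -> [837, 898, 145]
  L2: h(837,898)=(837*31+898)%997=923 h(145,145)=(145*31+145)%997=652 -> [923, 652]
  L3: h(923,652)=(923*31+652)%997=352 -> [352]
  root=352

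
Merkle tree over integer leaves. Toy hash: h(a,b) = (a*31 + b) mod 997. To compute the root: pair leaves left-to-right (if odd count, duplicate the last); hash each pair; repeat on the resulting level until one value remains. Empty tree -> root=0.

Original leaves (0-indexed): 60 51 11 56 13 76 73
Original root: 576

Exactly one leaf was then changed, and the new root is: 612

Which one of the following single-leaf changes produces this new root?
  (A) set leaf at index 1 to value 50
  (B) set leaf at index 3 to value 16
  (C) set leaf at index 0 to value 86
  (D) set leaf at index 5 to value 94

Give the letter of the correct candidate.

Original leaves: [60, 51, 11, 56, 13, 76, 73]
Target new root: 612
Try each candidate change and compute the resulting root:
Candidate A: set leaf[1] = 50 -> leaves = [60, 50, 11, 56, 13, 76, 73]
  L0: [60, 50, 11, 56, 13, 76, 73]
  L1: h(60,50)=(60*31+50)%997=913 h(11,56)=(11*31+56)%997=397 h(13,76)=(13*31+76)%997=479 h(73,73)=(73*31+73)%997=342 -> [913, 397, 479, 342]
  L2: h(913,397)=(913*31+397)%997=784 h(479,342)=(479*31+342)%997=236 -> [784, 236]
  L3: h(784,236)=(784*31+236)%997=612 -> [612]
  root = 612 == target 612  ** MATCH **
Candidate B: set leaf[3] = 16 -> leaves = [60, 51, 11, 16, 13, 76, 73]
  L0: [60, 51, 11, 16, 13, 76, 73]
  L1: h(60,51)=(60*31+51)%997=914 h(11,16)=(11*31+16)%997=357 h(13,76)=(13*31+76)%997=479 h(73,73)=(73*31+73)%997=342 -> [914, 357, 479, 342]
  L2: h(914,357)=(914*31+357)%997=775 h(479,342)=(479*31+342)%997=236 -> [775, 236]
  L3: h(775,236)=(775*31+236)%997=333 -> [333]
  root = 333 != target 612
Candidate C: set leaf[0] = 86 -> leaves = [86, 51, 11, 56, 13, 76, 73]
  L0: [86, 51, 11, 56, 13, 76, 73]
  L1: h(86,51)=(86*31+51)%997=723 h(11,56)=(11*31+56)%997=397 h(13,76)=(13*31+76)%997=479 h(73,73)=(73*31+73)%997=342 -> [723, 397, 479, 342]
  L2: h(723,397)=(723*31+397)%997=876 h(479,342)=(479*31+342)%997=236 -> [876, 236]
  L3: h(876,236)=(876*31+236)%997=473 -> [473]
  root = 473 != target 612
Candidate D: set leaf[5] = 94 -> leaves = [60, 51, 11, 56, 13, 94, 73]
  L0: [60, 51, 11, 56, 13, 94, 73]
  L1: h(60,51)=(60*31+51)%997=914 h(11,56)=(11*31+56)%997=397 h(13,94)=(13*31+94)%997=497 h(73,73)=(73*31+73)%997=342 -> [914, 397, 497, 342]
  L2: h(914,397)=(914*31+397)%997=815 h(497,342)=(497*31+342)%997=794 -> [815, 794]
  L3: h(815,794)=(815*31+794)%997=137 -> [137]
  root = 137 != target 612
Candidate A produces the target root.

Answer: A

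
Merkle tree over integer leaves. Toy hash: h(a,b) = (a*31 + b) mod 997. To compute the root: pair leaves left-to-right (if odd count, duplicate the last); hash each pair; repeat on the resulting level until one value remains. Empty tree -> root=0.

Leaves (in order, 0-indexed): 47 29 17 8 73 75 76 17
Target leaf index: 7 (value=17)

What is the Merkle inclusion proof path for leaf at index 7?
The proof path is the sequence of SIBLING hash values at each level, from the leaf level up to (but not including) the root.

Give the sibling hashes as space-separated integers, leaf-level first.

Answer: 76 344 739

Derivation:
L0 (leaves): [47, 29, 17, 8, 73, 75, 76, 17], target index=7
L1: h(47,29)=(47*31+29)%997=489 [pair 0] h(17,8)=(17*31+8)%997=535 [pair 1] h(73,75)=(73*31+75)%997=344 [pair 2] h(76,17)=(76*31+17)%997=379 [pair 3] -> [489, 535, 344, 379]
  Sibling for proof at L0: 76
L2: h(489,535)=(489*31+535)%997=739 [pair 0] h(344,379)=(344*31+379)%997=76 [pair 1] -> [739, 76]
  Sibling for proof at L1: 344
L3: h(739,76)=(739*31+76)%997=54 [pair 0] -> [54]
  Sibling for proof at L2: 739
Root: 54
Proof path (sibling hashes from leaf to root): [76, 344, 739]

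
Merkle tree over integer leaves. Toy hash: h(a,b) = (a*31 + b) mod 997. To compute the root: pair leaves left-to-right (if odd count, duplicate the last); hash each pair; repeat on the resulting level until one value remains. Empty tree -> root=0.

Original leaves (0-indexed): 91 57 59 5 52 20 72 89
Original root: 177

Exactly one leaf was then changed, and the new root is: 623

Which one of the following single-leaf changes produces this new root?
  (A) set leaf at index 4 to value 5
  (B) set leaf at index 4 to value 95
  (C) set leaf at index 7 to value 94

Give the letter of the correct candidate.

Original leaves: [91, 57, 59, 5, 52, 20, 72, 89]
Target new root: 623
Try each candidate change and compute the resulting root:
Candidate A: set leaf[4] = 5 -> leaves = [91, 57, 59, 5, 5, 20, 72, 89]
  L0: [91, 57, 59, 5, 5, 20, 72, 89]
  L1: h(91,57)=(91*31+57)%997=884 h(59,5)=(59*31+5)%997=837 h(5,20)=(5*31+20)%997=175 h(72,89)=(72*31+89)%997=327 -> [884, 837, 175, 327]
  L2: h(884,837)=(884*31+837)%997=325 h(175,327)=(175*31+327)%997=767 -> [325, 767]
  L3: h(325,767)=(325*31+767)%997=872 -> [872]
  root = 872 != target 623
Candidate B: set leaf[4] = 95 -> leaves = [91, 57, 59, 5, 95, 20, 72, 89]
  L0: [91, 57, 59, 5, 95, 20, 72, 89]
  L1: h(91,57)=(91*31+57)%997=884 h(59,5)=(59*31+5)%997=837 h(95,20)=(95*31+20)%997=971 h(72,89)=(72*31+89)%997=327 -> [884, 837, 971, 327]
  L2: h(884,837)=(884*31+837)%997=325 h(971,327)=(971*31+327)%997=518 -> [325, 518]
  L3: h(325,518)=(325*31+518)%997=623 -> [623]
  root = 623 == target 623  ** MATCH **
Candidate C: set leaf[7] = 94 -> leaves = [91, 57, 59, 5, 52, 20, 72, 94]
  L0: [91, 57, 59, 5, 52, 20, 72, 94]
  L1: h(91,57)=(91*31+57)%997=884 h(59,5)=(59*31+5)%997=837 h(52,20)=(52*31+20)%997=635 h(72,94)=(72*31+94)%997=332 -> [884, 837, 635, 332]
  L2: h(884,837)=(884*31+837)%997=325 h(635,332)=(635*31+332)%997=77 -> [325, 77]
  L3: h(325,77)=(325*31+77)%997=182 -> [182]
  root = 182 != target 623
Candidate B produces the target root.

Answer: B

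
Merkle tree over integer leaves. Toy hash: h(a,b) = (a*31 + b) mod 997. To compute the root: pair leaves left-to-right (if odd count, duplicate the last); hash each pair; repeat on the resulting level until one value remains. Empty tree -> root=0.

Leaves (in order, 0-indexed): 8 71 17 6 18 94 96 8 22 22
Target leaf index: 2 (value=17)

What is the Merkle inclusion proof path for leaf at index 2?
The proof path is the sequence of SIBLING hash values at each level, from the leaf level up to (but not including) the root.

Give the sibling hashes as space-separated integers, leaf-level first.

Answer: 6 319 265 65

Derivation:
L0 (leaves): [8, 71, 17, 6, 18, 94, 96, 8, 22, 22], target index=2
L1: h(8,71)=(8*31+71)%997=319 [pair 0] h(17,6)=(17*31+6)%997=533 [pair 1] h(18,94)=(18*31+94)%997=652 [pair 2] h(96,8)=(96*31+8)%997=990 [pair 3] h(22,22)=(22*31+22)%997=704 [pair 4] -> [319, 533, 652, 990, 704]
  Sibling for proof at L0: 6
L2: h(319,533)=(319*31+533)%997=452 [pair 0] h(652,990)=(652*31+990)%997=265 [pair 1] h(704,704)=(704*31+704)%997=594 [pair 2] -> [452, 265, 594]
  Sibling for proof at L1: 319
L3: h(452,265)=(452*31+265)%997=319 [pair 0] h(594,594)=(594*31+594)%997=65 [pair 1] -> [319, 65]
  Sibling for proof at L2: 265
L4: h(319,65)=(319*31+65)%997=981 [pair 0] -> [981]
  Sibling for proof at L3: 65
Root: 981
Proof path (sibling hashes from leaf to root): [6, 319, 265, 65]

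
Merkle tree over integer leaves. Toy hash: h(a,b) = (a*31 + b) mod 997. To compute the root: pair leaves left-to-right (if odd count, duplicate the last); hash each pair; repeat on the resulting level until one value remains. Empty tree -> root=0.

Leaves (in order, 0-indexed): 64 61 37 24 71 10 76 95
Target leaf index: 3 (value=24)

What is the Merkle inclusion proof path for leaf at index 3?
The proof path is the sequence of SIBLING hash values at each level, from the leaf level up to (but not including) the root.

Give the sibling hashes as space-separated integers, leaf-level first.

Answer: 37 51 205

Derivation:
L0 (leaves): [64, 61, 37, 24, 71, 10, 76, 95], target index=3
L1: h(64,61)=(64*31+61)%997=51 [pair 0] h(37,24)=(37*31+24)%997=174 [pair 1] h(71,10)=(71*31+10)%997=217 [pair 2] h(76,95)=(76*31+95)%997=457 [pair 3] -> [51, 174, 217, 457]
  Sibling for proof at L0: 37
L2: h(51,174)=(51*31+174)%997=758 [pair 0] h(217,457)=(217*31+457)%997=205 [pair 1] -> [758, 205]
  Sibling for proof at L1: 51
L3: h(758,205)=(758*31+205)%997=772 [pair 0] -> [772]
  Sibling for proof at L2: 205
Root: 772
Proof path (sibling hashes from leaf to root): [37, 51, 205]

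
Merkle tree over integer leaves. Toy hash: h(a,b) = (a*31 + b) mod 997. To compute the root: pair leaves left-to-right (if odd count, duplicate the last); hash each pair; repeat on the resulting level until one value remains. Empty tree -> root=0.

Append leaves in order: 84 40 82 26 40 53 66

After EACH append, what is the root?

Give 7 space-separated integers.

After append 84 (leaves=[84]):
  L0: [84]
  root=84
After append 40 (leaves=[84, 40]):
  L0: [84, 40]
  L1: h(84,40)=(84*31+40)%997=650 -> [650]
  root=650
After append 82 (leaves=[84, 40, 82]):
  L0: [84, 40, 82]
  L1: h(84,40)=(84*31+40)%997=650 h(82,82)=(82*31+82)%997=630 -> [650, 630]
  L2: h(650,630)=(650*31+630)%997=840 -> [840]
  root=840
After append 26 (leaves=[84, 40, 82, 26]):
  L0: [84, 40, 82, 26]
  L1: h(84,40)=(84*31+40)%997=650 h(82,26)=(82*31+26)%997=574 -> [650, 574]
  L2: h(650,574)=(650*31+574)%997=784 -> [784]
  root=784
After append 40 (leaves=[84, 40, 82, 26, 40]):
  L0: [84, 40, 82, 26, 40]
  L1: h(84,40)=(84*31+40)%997=650 h(82,26)=(82*31+26)%997=574 h(40,40)=(40*31+40)%997=283 -> [650, 574, 283]
  L2: h(650,574)=(650*31+574)%997=784 h(283,283)=(283*31+283)%997=83 -> [784, 83]
  L3: h(784,83)=(784*31+83)%997=459 -> [459]
  root=459
After append 53 (leaves=[84, 40, 82, 26, 40, 53]):
  L0: [84, 40, 82, 26, 40, 53]
  L1: h(84,40)=(84*31+40)%997=650 h(82,26)=(82*31+26)%997=574 h(40,53)=(40*31+53)%997=296 -> [650, 574, 296]
  L2: h(650,574)=(650*31+574)%997=784 h(296,296)=(296*31+296)%997=499 -> [784, 499]
  L3: h(784,499)=(784*31+499)%997=875 -> [875]
  root=875
After append 66 (leaves=[84, 40, 82, 26, 40, 53, 66]):
  L0: [84, 40, 82, 26, 40, 53, 66]
  L1: h(84,40)=(84*31+40)%997=650 h(82,26)=(82*31+26)%997=574 h(40,53)=(40*31+53)%997=296 h(66,66)=(66*31+66)%997=118 -> [650, 574, 296, 118]
  L2: h(650,574)=(650*31+574)%997=784 h(296,118)=(296*31+118)%997=321 -> [784, 321]
  L3: h(784,321)=(784*31+321)%997=697 -> [697]
  root=697

Answer: 84 650 840 784 459 875 697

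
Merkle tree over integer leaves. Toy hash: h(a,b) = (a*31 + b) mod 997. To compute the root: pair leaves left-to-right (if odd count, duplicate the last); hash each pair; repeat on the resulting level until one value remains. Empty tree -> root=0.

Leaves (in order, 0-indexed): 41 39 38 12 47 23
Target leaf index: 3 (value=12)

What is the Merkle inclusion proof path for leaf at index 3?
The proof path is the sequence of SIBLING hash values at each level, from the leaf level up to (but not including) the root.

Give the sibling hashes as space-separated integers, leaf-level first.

Answer: 38 313 501

Derivation:
L0 (leaves): [41, 39, 38, 12, 47, 23], target index=3
L1: h(41,39)=(41*31+39)%997=313 [pair 0] h(38,12)=(38*31+12)%997=193 [pair 1] h(47,23)=(47*31+23)%997=483 [pair 2] -> [313, 193, 483]
  Sibling for proof at L0: 38
L2: h(313,193)=(313*31+193)%997=923 [pair 0] h(483,483)=(483*31+483)%997=501 [pair 1] -> [923, 501]
  Sibling for proof at L1: 313
L3: h(923,501)=(923*31+501)%997=201 [pair 0] -> [201]
  Sibling for proof at L2: 501
Root: 201
Proof path (sibling hashes from leaf to root): [38, 313, 501]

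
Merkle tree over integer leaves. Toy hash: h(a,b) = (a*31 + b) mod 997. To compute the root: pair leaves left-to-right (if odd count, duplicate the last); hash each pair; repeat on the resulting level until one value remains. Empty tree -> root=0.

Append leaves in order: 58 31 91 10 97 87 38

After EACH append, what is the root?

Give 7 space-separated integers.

Answer: 58 832 788 707 608 288 404

Derivation:
After append 58 (leaves=[58]):
  L0: [58]
  root=58
After append 31 (leaves=[58, 31]):
  L0: [58, 31]
  L1: h(58,31)=(58*31+31)%997=832 -> [832]
  root=832
After append 91 (leaves=[58, 31, 91]):
  L0: [58, 31, 91]
  L1: h(58,31)=(58*31+31)%997=832 h(91,91)=(91*31+91)%997=918 -> [832, 918]
  L2: h(832,918)=(832*31+918)%997=788 -> [788]
  root=788
After append 10 (leaves=[58, 31, 91, 10]):
  L0: [58, 31, 91, 10]
  L1: h(58,31)=(58*31+31)%997=832 h(91,10)=(91*31+10)%997=837 -> [832, 837]
  L2: h(832,837)=(832*31+837)%997=707 -> [707]
  root=707
After append 97 (leaves=[58, 31, 91, 10, 97]):
  L0: [58, 31, 91, 10, 97]
  L1: h(58,31)=(58*31+31)%997=832 h(91,10)=(91*31+10)%997=837 h(97,97)=(97*31+97)%997=113 -> [832, 837, 113]
  L2: h(832,837)=(832*31+837)%997=707 h(113,113)=(113*31+113)%997=625 -> [707, 625]
  L3: h(707,625)=(707*31+625)%997=608 -> [608]
  root=608
After append 87 (leaves=[58, 31, 91, 10, 97, 87]):
  L0: [58, 31, 91, 10, 97, 87]
  L1: h(58,31)=(58*31+31)%997=832 h(91,10)=(91*31+10)%997=837 h(97,87)=(97*31+87)%997=103 -> [832, 837, 103]
  L2: h(832,837)=(832*31+837)%997=707 h(103,103)=(103*31+103)%997=305 -> [707, 305]
  L3: h(707,305)=(707*31+305)%997=288 -> [288]
  root=288
After append 38 (leaves=[58, 31, 91, 10, 97, 87, 38]):
  L0: [58, 31, 91, 10, 97, 87, 38]
  L1: h(58,31)=(58*31+31)%997=832 h(91,10)=(91*31+10)%997=837 h(97,87)=(97*31+87)%997=103 h(38,38)=(38*31+38)%997=219 -> [832, 837, 103, 219]
  L2: h(832,837)=(832*31+837)%997=707 h(103,219)=(103*31+219)%997=421 -> [707, 421]
  L3: h(707,421)=(707*31+421)%997=404 -> [404]
  root=404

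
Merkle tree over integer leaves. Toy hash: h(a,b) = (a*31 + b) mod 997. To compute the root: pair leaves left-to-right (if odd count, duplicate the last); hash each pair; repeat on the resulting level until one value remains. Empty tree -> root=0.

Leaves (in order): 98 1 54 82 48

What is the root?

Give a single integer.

L0: [98, 1, 54, 82, 48]
L1: h(98,1)=(98*31+1)%997=48 h(54,82)=(54*31+82)%997=759 h(48,48)=(48*31+48)%997=539 -> [48, 759, 539]
L2: h(48,759)=(48*31+759)%997=253 h(539,539)=(539*31+539)%997=299 -> [253, 299]
L3: h(253,299)=(253*31+299)%997=166 -> [166]

Answer: 166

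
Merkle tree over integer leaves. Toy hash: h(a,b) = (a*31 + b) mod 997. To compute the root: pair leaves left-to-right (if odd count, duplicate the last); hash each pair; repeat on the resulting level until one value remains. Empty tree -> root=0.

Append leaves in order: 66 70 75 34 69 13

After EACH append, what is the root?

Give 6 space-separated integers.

Answer: 66 122 200 159 810 15

Derivation:
After append 66 (leaves=[66]):
  L0: [66]
  root=66
After append 70 (leaves=[66, 70]):
  L0: [66, 70]
  L1: h(66,70)=(66*31+70)%997=122 -> [122]
  root=122
After append 75 (leaves=[66, 70, 75]):
  L0: [66, 70, 75]
  L1: h(66,70)=(66*31+70)%997=122 h(75,75)=(75*31+75)%997=406 -> [122, 406]
  L2: h(122,406)=(122*31+406)%997=200 -> [200]
  root=200
After append 34 (leaves=[66, 70, 75, 34]):
  L0: [66, 70, 75, 34]
  L1: h(66,70)=(66*31+70)%997=122 h(75,34)=(75*31+34)%997=365 -> [122, 365]
  L2: h(122,365)=(122*31+365)%997=159 -> [159]
  root=159
After append 69 (leaves=[66, 70, 75, 34, 69]):
  L0: [66, 70, 75, 34, 69]
  L1: h(66,70)=(66*31+70)%997=122 h(75,34)=(75*31+34)%997=365 h(69,69)=(69*31+69)%997=214 -> [122, 365, 214]
  L2: h(122,365)=(122*31+365)%997=159 h(214,214)=(214*31+214)%997=866 -> [159, 866]
  L3: h(159,866)=(159*31+866)%997=810 -> [810]
  root=810
After append 13 (leaves=[66, 70, 75, 34, 69, 13]):
  L0: [66, 70, 75, 34, 69, 13]
  L1: h(66,70)=(66*31+70)%997=122 h(75,34)=(75*31+34)%997=365 h(69,13)=(69*31+13)%997=158 -> [122, 365, 158]
  L2: h(122,365)=(122*31+365)%997=159 h(158,158)=(158*31+158)%997=71 -> [159, 71]
  L3: h(159,71)=(159*31+71)%997=15 -> [15]
  root=15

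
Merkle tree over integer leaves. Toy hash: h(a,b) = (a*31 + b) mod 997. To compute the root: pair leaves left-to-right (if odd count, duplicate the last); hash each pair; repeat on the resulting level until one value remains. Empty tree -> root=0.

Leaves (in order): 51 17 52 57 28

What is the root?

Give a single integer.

L0: [51, 17, 52, 57, 28]
L1: h(51,17)=(51*31+17)%997=601 h(52,57)=(52*31+57)%997=672 h(28,28)=(28*31+28)%997=896 -> [601, 672, 896]
L2: h(601,672)=(601*31+672)%997=360 h(896,896)=(896*31+896)%997=756 -> [360, 756]
L3: h(360,756)=(360*31+756)%997=949 -> [949]

Answer: 949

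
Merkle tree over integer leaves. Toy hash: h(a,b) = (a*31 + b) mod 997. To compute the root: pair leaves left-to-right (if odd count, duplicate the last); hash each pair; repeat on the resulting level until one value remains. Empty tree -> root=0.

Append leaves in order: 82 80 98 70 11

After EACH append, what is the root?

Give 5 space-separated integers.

After append 82 (leaves=[82]):
  L0: [82]
  root=82
After append 80 (leaves=[82, 80]):
  L0: [82, 80]
  L1: h(82,80)=(82*31+80)%997=628 -> [628]
  root=628
After append 98 (leaves=[82, 80, 98]):
  L0: [82, 80, 98]
  L1: h(82,80)=(82*31+80)%997=628 h(98,98)=(98*31+98)%997=145 -> [628, 145]
  L2: h(628,145)=(628*31+145)%997=670 -> [670]
  root=670
After append 70 (leaves=[82, 80, 98, 70]):
  L0: [82, 80, 98, 70]
  L1: h(82,80)=(82*31+80)%997=628 h(98,70)=(98*31+70)%997=117 -> [628, 117]
  L2: h(628,117)=(628*31+117)%997=642 -> [642]
  root=642
After append 11 (leaves=[82, 80, 98, 70, 11]):
  L0: [82, 80, 98, 70, 11]
  L1: h(82,80)=(82*31+80)%997=628 h(98,70)=(98*31+70)%997=117 h(11,11)=(11*31+11)%997=352 -> [628, 117, 352]
  L2: h(628,117)=(628*31+117)%997=642 h(352,352)=(352*31+352)%997=297 -> [642, 297]
  L3: h(642,297)=(642*31+297)%997=259 -> [259]
  root=259

Answer: 82 628 670 642 259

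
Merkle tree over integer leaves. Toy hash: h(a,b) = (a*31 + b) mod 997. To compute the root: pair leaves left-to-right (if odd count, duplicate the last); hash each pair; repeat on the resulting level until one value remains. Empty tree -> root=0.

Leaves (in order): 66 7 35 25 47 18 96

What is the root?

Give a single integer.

Answer: 326

Derivation:
L0: [66, 7, 35, 25, 47, 18, 96]
L1: h(66,7)=(66*31+7)%997=59 h(35,25)=(35*31+25)%997=113 h(47,18)=(47*31+18)%997=478 h(96,96)=(96*31+96)%997=81 -> [59, 113, 478, 81]
L2: h(59,113)=(59*31+113)%997=945 h(478,81)=(478*31+81)%997=941 -> [945, 941]
L3: h(945,941)=(945*31+941)%997=326 -> [326]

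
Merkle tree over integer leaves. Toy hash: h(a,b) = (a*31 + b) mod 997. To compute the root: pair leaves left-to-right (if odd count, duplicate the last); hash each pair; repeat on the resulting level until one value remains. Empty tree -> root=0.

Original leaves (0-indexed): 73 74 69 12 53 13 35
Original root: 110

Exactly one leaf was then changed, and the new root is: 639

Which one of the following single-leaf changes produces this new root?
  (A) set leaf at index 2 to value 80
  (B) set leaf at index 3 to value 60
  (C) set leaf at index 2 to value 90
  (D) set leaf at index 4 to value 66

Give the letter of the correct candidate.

Original leaves: [73, 74, 69, 12, 53, 13, 35]
Target new root: 639
Try each candidate change and compute the resulting root:
Candidate A: set leaf[2] = 80 -> leaves = [73, 74, 80, 12, 53, 13, 35]
  L0: [73, 74, 80, 12, 53, 13, 35]
  L1: h(73,74)=(73*31+74)%997=343 h(80,12)=(80*31+12)%997=498 h(53,13)=(53*31+13)%997=659 h(35,35)=(35*31+35)%997=123 -> [343, 498, 659, 123]
  L2: h(343,498)=(343*31+498)%997=164 h(659,123)=(659*31+123)%997=612 -> [164, 612]
  L3: h(164,612)=(164*31+612)%997=711 -> [711]
  root = 711 != target 639
Candidate B: set leaf[3] = 60 -> leaves = [73, 74, 69, 60, 53, 13, 35]
  L0: [73, 74, 69, 60, 53, 13, 35]
  L1: h(73,74)=(73*31+74)%997=343 h(69,60)=(69*31+60)%997=205 h(53,13)=(53*31+13)%997=659 h(35,35)=(35*31+35)%997=123 -> [343, 205, 659, 123]
  L2: h(343,205)=(343*31+205)%997=868 h(659,123)=(659*31+123)%997=612 -> [868, 612]
  L3: h(868,612)=(868*31+612)%997=601 -> [601]
  root = 601 != target 639
Candidate C: set leaf[2] = 90 -> leaves = [73, 74, 90, 12, 53, 13, 35]
  L0: [73, 74, 90, 12, 53, 13, 35]
  L1: h(73,74)=(73*31+74)%997=343 h(90,12)=(90*31+12)%997=808 h(53,13)=(53*31+13)%997=659 h(35,35)=(35*31+35)%997=123 -> [343, 808, 659, 123]
  L2: h(343,808)=(343*31+808)%997=474 h(659,123)=(659*31+123)%997=612 -> [474, 612]
  L3: h(474,612)=(474*31+612)%997=351 -> [351]
  root = 351 != target 639
Candidate D: set leaf[4] = 66 -> leaves = [73, 74, 69, 12, 66, 13, 35]
  L0: [73, 74, 69, 12, 66, 13, 35]
  L1: h(73,74)=(73*31+74)%997=343 h(69,12)=(69*31+12)%997=157 h(66,13)=(66*31+13)%997=65 h(35,35)=(35*31+35)%997=123 -> [343, 157, 65, 123]
  L2: h(343,157)=(343*31+157)%997=820 h(65,123)=(65*31+123)%997=144 -> [820, 144]
  L3: h(820,144)=(820*31+144)%997=639 -> [639]
  root = 639 == target 639  ** MATCH **
Candidate D produces the target root.

Answer: D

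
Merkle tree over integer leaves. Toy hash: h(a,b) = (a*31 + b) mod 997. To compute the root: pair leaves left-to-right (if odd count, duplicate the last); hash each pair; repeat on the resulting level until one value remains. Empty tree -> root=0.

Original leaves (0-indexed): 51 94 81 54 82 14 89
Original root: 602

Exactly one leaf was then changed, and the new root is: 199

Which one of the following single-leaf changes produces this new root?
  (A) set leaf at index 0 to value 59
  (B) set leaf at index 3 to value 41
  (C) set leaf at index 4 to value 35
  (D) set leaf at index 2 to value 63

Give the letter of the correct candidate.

Original leaves: [51, 94, 81, 54, 82, 14, 89]
Target new root: 199
Try each candidate change and compute the resulting root:
Candidate A: set leaf[0] = 59 -> leaves = [59, 94, 81, 54, 82, 14, 89]
  L0: [59, 94, 81, 54, 82, 14, 89]
  L1: h(59,94)=(59*31+94)%997=926 h(81,54)=(81*31+54)%997=571 h(82,14)=(82*31+14)%997=562 h(89,89)=(89*31+89)%997=854 -> [926, 571, 562, 854]
  L2: h(926,571)=(926*31+571)%997=364 h(562,854)=(562*31+854)%997=330 -> [364, 330]
  L3: h(364,330)=(364*31+330)%997=647 -> [647]
  root = 647 != target 199
Candidate B: set leaf[3] = 41 -> leaves = [51, 94, 81, 41, 82, 14, 89]
  L0: [51, 94, 81, 41, 82, 14, 89]
  L1: h(51,94)=(51*31+94)%997=678 h(81,41)=(81*31+41)%997=558 h(82,14)=(82*31+14)%997=562 h(89,89)=(89*31+89)%997=854 -> [678, 558, 562, 854]
  L2: h(678,558)=(678*31+558)%997=639 h(562,854)=(562*31+854)%997=330 -> [639, 330]
  L3: h(639,330)=(639*31+330)%997=199 -> [199]
  root = 199 == target 199  ** MATCH **
Candidate C: set leaf[4] = 35 -> leaves = [51, 94, 81, 54, 35, 14, 89]
  L0: [51, 94, 81, 54, 35, 14, 89]
  L1: h(51,94)=(51*31+94)%997=678 h(81,54)=(81*31+54)%997=571 h(35,14)=(35*31+14)%997=102 h(89,89)=(89*31+89)%997=854 -> [678, 571, 102, 854]
  L2: h(678,571)=(678*31+571)%997=652 h(102,854)=(102*31+854)%997=28 -> [652, 28]
  L3: h(652,28)=(652*31+28)%997=300 -> [300]
  root = 300 != target 199
Candidate D: set leaf[2] = 63 -> leaves = [51, 94, 63, 54, 82, 14, 89]
  L0: [51, 94, 63, 54, 82, 14, 89]
  L1: h(51,94)=(51*31+94)%997=678 h(63,54)=(63*31+54)%997=13 h(82,14)=(82*31+14)%997=562 h(89,89)=(89*31+89)%997=854 -> [678, 13, 562, 854]
  L2: h(678,13)=(678*31+13)%997=94 h(562,854)=(562*31+854)%997=330 -> [94, 330]
  L3: h(94,330)=(94*31+330)%997=253 -> [253]
  root = 253 != target 199
Candidate B produces the target root.

Answer: B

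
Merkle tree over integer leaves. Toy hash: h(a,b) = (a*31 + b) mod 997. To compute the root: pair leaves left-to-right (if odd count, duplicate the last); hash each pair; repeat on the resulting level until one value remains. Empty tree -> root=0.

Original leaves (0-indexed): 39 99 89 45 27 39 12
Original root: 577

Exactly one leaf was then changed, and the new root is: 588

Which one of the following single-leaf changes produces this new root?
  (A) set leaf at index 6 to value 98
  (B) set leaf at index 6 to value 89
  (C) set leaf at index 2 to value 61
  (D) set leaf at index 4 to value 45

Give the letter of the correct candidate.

Answer: C

Derivation:
Original leaves: [39, 99, 89, 45, 27, 39, 12]
Target new root: 588
Try each candidate change and compute the resulting root:
Candidate A: set leaf[6] = 98 -> leaves = [39, 99, 89, 45, 27, 39, 98]
  L0: [39, 99, 89, 45, 27, 39, 98]
  L1: h(39,99)=(39*31+99)%997=311 h(89,45)=(89*31+45)%997=810 h(27,39)=(27*31+39)%997=876 h(98,98)=(98*31+98)%997=145 -> [311, 810, 876, 145]
  L2: h(311,810)=(311*31+810)%997=481 h(876,145)=(876*31+145)%997=382 -> [481, 382]
  L3: h(481,382)=(481*31+382)%997=338 -> [338]
  root = 338 != target 588
Candidate B: set leaf[6] = 89 -> leaves = [39, 99, 89, 45, 27, 39, 89]
  L0: [39, 99, 89, 45, 27, 39, 89]
  L1: h(39,99)=(39*31+99)%997=311 h(89,45)=(89*31+45)%997=810 h(27,39)=(27*31+39)%997=876 h(89,89)=(89*31+89)%997=854 -> [311, 810, 876, 854]
  L2: h(311,810)=(311*31+810)%997=481 h(876,854)=(876*31+854)%997=94 -> [481, 94]
  L3: h(481,94)=(481*31+94)%997=50 -> [50]
  root = 50 != target 588
Candidate C: set leaf[2] = 61 -> leaves = [39, 99, 61, 45, 27, 39, 12]
  L0: [39, 99, 61, 45, 27, 39, 12]
  L1: h(39,99)=(39*31+99)%997=311 h(61,45)=(61*31+45)%997=939 h(27,39)=(27*31+39)%997=876 h(12,12)=(12*31+12)%997=384 -> [311, 939, 876, 384]
  L2: h(311,939)=(311*31+939)%997=610 h(876,384)=(876*31+384)%997=621 -> [610, 621]
  L3: h(610,621)=(610*31+621)%997=588 -> [588]
  root = 588 == target 588  ** MATCH **
Candidate D: set leaf[4] = 45 -> leaves = [39, 99, 89, 45, 45, 39, 12]
  L0: [39, 99, 89, 45, 45, 39, 12]
  L1: h(39,99)=(39*31+99)%997=311 h(89,45)=(89*31+45)%997=810 h(45,39)=(45*31+39)%997=437 h(12,12)=(12*31+12)%997=384 -> [311, 810, 437, 384]
  L2: h(311,810)=(311*31+810)%997=481 h(437,384)=(437*31+384)%997=970 -> [481, 970]
  L3: h(481,970)=(481*31+970)%997=926 -> [926]
  root = 926 != target 588
Candidate C produces the target root.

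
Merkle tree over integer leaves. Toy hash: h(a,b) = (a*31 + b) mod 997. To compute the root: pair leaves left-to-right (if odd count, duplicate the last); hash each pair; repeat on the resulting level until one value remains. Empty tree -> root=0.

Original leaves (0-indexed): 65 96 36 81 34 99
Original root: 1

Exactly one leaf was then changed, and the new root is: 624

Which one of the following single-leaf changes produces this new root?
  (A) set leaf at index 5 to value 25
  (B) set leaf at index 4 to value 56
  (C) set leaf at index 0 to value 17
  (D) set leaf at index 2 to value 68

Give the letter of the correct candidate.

Original leaves: [65, 96, 36, 81, 34, 99]
Target new root: 624
Try each candidate change and compute the resulting root:
Candidate A: set leaf[5] = 25 -> leaves = [65, 96, 36, 81, 34, 25]
  L0: [65, 96, 36, 81, 34, 25]
  L1: h(65,96)=(65*31+96)%997=117 h(36,81)=(36*31+81)%997=200 h(34,25)=(34*31+25)%997=82 -> [117, 200, 82]
  L2: h(117,200)=(117*31+200)%997=836 h(82,82)=(82*31+82)%997=630 -> [836, 630]
  L3: h(836,630)=(836*31+630)%997=624 -> [624]
  root = 624 == target 624  ** MATCH **
Candidate B: set leaf[4] = 56 -> leaves = [65, 96, 36, 81, 56, 99]
  L0: [65, 96, 36, 81, 56, 99]
  L1: h(65,96)=(65*31+96)%997=117 h(36,81)=(36*31+81)%997=200 h(56,99)=(56*31+99)%997=838 -> [117, 200, 838]
  L2: h(117,200)=(117*31+200)%997=836 h(838,838)=(838*31+838)%997=894 -> [836, 894]
  L3: h(836,894)=(836*31+894)%997=888 -> [888]
  root = 888 != target 624
Candidate C: set leaf[0] = 17 -> leaves = [17, 96, 36, 81, 34, 99]
  L0: [17, 96, 36, 81, 34, 99]
  L1: h(17,96)=(17*31+96)%997=623 h(36,81)=(36*31+81)%997=200 h(34,99)=(34*31+99)%997=156 -> [623, 200, 156]
  L2: h(623,200)=(623*31+200)%997=570 h(156,156)=(156*31+156)%997=7 -> [570, 7]
  L3: h(570,7)=(570*31+7)%997=728 -> [728]
  root = 728 != target 624
Candidate D: set leaf[2] = 68 -> leaves = [65, 96, 68, 81, 34, 99]
  L0: [65, 96, 68, 81, 34, 99]
  L1: h(65,96)=(65*31+96)%997=117 h(68,81)=(68*31+81)%997=195 h(34,99)=(34*31+99)%997=156 -> [117, 195, 156]
  L2: h(117,195)=(117*31+195)%997=831 h(156,156)=(156*31+156)%997=7 -> [831, 7]
  L3: h(831,7)=(831*31+7)%997=843 -> [843]
  root = 843 != target 624
Candidate A produces the target root.

Answer: A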